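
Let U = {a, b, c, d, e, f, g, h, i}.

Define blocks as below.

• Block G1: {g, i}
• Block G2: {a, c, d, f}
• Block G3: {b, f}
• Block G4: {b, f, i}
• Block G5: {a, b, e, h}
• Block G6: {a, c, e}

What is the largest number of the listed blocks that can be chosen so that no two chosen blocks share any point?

G1, G3, G6 are pairwise disjoint (G1={g,i}; G3={b,f}; G6={a,c,e}).
Every remaining block overlaps one of these, and no 4 of the listed blocks are pairwise disjoint, so 3 is the maximum.

3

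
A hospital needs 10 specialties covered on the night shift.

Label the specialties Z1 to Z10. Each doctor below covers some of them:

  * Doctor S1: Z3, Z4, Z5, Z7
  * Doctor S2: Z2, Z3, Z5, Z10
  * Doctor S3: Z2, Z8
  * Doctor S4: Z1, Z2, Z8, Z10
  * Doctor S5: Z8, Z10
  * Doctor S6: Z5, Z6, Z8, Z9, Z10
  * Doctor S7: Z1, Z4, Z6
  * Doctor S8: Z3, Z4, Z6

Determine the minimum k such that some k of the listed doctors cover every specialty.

S1 and S4 and S6 together: S1 ∪ S4 ∪ S6 = {Z1, Z2, Z3, Z4, Z5, Z6, Z7, Z8, Z9, Z10} — every specialty is covered.
Only S1 contains Z7, so S1 is forced; the remaining 6 specialties need at least 2 more doctors (each remaining doctor adds at most 4) — so at least 3 doctors are needed, and 3 is optimal.

3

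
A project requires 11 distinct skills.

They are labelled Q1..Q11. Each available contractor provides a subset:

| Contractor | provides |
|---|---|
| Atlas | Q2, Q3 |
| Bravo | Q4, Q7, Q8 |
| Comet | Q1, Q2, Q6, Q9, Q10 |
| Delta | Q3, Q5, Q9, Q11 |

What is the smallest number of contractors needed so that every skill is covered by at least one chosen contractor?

3

Bravo and Comet and Delta together: Bravo ∪ Comet ∪ Delta = {Q1, Q2, Q3, Q4, Q5, Q6, Q7, Q8, Q9, Q10, Q11} — every skill is covered.
Each contractor has at most 5 skills, and 2·5 = 10 < 11 — so at least 3 contractors are needed, and 3 is optimal.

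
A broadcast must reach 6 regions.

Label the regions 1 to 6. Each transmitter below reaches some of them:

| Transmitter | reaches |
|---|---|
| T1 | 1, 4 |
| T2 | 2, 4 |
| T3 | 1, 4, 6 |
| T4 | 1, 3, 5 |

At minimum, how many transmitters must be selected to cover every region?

3

Take {T2, T3, T4}. Their union is {1, 2, 3, 4, 5, 6}, which is all 6 regions.
Only T2 contains 2, so T2 is forced; the remaining 4 regions need at least 2 more transmitters (each remaining transmitter adds at most 3) — so at least 3 transmitters are needed, and 3 is optimal.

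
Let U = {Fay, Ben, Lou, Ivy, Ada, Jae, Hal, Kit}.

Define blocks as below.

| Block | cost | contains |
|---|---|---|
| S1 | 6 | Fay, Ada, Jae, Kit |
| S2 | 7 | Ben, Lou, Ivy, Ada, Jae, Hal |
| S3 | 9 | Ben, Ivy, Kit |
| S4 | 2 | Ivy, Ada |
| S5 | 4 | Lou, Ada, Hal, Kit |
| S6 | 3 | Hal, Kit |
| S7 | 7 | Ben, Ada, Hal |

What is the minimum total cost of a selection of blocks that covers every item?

13

S1, S2 together cover every item (S1 ∪ S2 = {Fay, Ben, Lou, Ivy, Ada, Jae, Hal, Kit}); total cost 6 + 7 = 13.
The greedy pick S4, S5, S1, S2 costs 19; no covering selection beats 13.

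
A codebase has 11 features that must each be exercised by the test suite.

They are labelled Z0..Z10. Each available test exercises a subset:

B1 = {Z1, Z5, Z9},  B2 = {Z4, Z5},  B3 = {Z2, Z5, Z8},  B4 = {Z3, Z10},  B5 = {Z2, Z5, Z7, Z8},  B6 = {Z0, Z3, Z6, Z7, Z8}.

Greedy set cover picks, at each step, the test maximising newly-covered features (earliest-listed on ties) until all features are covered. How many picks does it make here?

Greedy: pick B6 (covers 5 new) → pick B1 (covers 3 new) → pick B2 (covers 1 new) → pick B3 (covers 1 new) → pick B4 (covers 1 new). Total picks: 5.

5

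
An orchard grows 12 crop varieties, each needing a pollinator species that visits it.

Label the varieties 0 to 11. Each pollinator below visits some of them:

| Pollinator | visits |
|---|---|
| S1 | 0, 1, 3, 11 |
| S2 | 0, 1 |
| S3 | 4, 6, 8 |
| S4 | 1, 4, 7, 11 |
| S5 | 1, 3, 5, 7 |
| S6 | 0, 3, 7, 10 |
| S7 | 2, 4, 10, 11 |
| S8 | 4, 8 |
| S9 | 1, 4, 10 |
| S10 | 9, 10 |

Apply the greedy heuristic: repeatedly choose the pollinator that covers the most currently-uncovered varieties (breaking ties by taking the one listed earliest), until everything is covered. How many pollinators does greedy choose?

5

Greedy: pick S1 (covers 4 new) → pick S3 (covers 3 new) → pick S5 (covers 2 new) → pick S7 (covers 2 new) → pick S10 (covers 1 new). Total picks: 5.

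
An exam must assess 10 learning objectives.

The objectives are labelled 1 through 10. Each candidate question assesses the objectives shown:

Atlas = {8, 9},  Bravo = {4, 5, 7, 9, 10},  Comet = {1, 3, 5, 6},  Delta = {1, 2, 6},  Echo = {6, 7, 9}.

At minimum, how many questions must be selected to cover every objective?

Atlas and Bravo and Comet and Delta together: Atlas ∪ Bravo ∪ Comet ∪ Delta = {1, 2, 3, 4, 5, 6, 7, 8, 9, 10} — every objective is covered.
No 3 of the 5 questions cover everything (all 10 combinations miss at least one objective), so 4 is optimal.

4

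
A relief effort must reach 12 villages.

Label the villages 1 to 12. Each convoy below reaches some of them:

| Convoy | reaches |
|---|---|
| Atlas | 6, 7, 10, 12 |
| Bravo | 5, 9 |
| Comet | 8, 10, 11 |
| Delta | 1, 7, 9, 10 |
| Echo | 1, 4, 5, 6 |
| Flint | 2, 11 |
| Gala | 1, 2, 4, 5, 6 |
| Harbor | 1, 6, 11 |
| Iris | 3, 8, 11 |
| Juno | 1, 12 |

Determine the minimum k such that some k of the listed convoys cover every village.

4

Atlas and Delta and Gala and Iris together: Atlas ∪ Delta ∪ Gala ∪ Iris = {1, 2, 3, 4, 5, 6, 7, 8, 9, 10, 11, 12} — every village is covered.
No 3 of the 10 convoys cover everything (all 120 combinations miss at least one village), so 4 is optimal.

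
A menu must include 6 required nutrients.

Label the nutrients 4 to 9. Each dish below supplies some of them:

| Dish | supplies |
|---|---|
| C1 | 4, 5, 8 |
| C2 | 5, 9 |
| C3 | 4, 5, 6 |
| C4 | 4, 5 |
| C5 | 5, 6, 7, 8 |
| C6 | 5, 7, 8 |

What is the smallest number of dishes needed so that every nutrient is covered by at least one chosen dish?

3

C2 and C4 and C5 together: C2 ∪ C4 ∪ C5 = {4, 5, 6, 7, 8, 9} — every nutrient is covered.
Only C2 contains 9, so C2 is forced; the remaining 4 nutrients need at least 2 more dishes (each remaining dish adds at most 3) — so at least 3 dishes are needed, and 3 is optimal.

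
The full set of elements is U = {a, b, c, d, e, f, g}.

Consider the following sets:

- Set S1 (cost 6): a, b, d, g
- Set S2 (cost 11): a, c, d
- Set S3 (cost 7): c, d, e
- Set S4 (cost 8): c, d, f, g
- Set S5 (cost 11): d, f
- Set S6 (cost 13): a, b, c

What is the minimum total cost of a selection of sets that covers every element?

21

S1, S3, S4 together cover every element (S1 ∪ S3 ∪ S4 = {a, b, c, d, e, f, g}); total cost 6 + 7 + 8 = 21.
No covering selection has total cost below 21.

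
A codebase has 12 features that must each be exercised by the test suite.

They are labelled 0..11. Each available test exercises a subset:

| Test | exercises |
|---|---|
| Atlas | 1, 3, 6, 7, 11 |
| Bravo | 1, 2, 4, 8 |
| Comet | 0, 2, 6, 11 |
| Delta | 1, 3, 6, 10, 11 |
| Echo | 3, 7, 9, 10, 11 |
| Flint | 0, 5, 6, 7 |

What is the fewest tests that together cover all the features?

Take {Bravo, Echo, Flint}. Their union is {0, 1, 2, 3, 4, 5, 6, 7, 8, 9, 10, 11}, which is all 12 features.
Each test has at most 5 features, and 2·5 = 10 < 12 — so at least 3 tests are needed, and 3 is optimal.

3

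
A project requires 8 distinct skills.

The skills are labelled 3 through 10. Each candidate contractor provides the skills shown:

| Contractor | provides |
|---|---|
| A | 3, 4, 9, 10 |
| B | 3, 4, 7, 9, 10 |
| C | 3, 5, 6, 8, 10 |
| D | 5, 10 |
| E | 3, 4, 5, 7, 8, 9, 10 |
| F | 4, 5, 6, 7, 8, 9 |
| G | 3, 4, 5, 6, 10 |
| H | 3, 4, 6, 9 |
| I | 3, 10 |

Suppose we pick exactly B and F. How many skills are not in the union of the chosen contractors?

Union of B, F = {3, 4, 5, 6, 7, 8, 9, 10} — that's every skill, so 0 are uncovered.

0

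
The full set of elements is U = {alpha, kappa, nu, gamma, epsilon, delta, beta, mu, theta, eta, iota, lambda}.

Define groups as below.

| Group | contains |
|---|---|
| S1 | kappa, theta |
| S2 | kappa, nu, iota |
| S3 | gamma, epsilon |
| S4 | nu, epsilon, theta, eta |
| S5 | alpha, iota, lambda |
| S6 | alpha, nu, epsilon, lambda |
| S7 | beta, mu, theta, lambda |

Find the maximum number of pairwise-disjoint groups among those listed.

3

S1, S3, S5 are pairwise disjoint (S1={kappa,theta}; S3={gamma,epsilon}; S5={alpha,iota,lambda}).
Every remaining group overlaps one of these, and no 4 of the listed groups are pairwise disjoint, so 3 is the maximum.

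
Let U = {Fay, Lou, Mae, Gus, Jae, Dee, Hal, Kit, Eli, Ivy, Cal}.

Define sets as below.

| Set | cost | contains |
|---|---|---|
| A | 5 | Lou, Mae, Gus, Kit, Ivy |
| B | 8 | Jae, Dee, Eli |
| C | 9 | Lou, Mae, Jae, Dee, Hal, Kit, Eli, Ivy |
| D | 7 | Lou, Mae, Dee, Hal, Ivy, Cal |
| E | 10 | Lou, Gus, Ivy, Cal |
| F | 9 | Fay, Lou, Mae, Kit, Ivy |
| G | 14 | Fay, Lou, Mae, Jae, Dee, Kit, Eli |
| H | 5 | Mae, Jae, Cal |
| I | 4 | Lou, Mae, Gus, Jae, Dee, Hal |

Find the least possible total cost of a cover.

D, G, I together cover every point (D ∪ G ∪ I = {Fay, Lou, Mae, Gus, Jae, Dee, Hal, Kit, Eli, Ivy, Cal}); total cost 7 + 14 + 4 = 25.
The greedy pick I, A, H, G costs 28; no covering selection beats 25.

25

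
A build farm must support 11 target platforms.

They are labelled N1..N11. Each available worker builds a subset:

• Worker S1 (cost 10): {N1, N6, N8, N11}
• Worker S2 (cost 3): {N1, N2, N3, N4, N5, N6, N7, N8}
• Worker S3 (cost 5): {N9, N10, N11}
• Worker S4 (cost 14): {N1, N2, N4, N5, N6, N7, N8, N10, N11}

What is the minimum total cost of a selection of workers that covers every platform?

S2, S3 together cover every platform (S2 ∪ S3 = {N1, N2, N3, N4, N5, N6, N7, N8, N9, N10, N11}); total cost 3 + 5 = 8.
No covering selection has total cost below 8.

8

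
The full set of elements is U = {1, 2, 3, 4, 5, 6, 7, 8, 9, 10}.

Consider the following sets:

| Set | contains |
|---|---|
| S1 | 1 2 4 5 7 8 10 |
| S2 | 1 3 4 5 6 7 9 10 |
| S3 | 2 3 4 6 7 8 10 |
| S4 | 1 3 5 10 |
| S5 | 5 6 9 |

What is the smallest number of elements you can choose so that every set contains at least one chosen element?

2

H = {6, 10} meets every set (each contains at least one member of H), and |H| = 2.
No single element lies in every set, so at least 2 are needed and 2 is optimal.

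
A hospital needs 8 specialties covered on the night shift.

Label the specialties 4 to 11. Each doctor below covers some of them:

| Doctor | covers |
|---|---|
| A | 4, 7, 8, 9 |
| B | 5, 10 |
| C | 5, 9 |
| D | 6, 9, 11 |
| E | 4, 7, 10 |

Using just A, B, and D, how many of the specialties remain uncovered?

0

Union of A, B, D = {4, 5, 6, 7, 8, 9, 10, 11} — that's every specialty, so 0 are uncovered.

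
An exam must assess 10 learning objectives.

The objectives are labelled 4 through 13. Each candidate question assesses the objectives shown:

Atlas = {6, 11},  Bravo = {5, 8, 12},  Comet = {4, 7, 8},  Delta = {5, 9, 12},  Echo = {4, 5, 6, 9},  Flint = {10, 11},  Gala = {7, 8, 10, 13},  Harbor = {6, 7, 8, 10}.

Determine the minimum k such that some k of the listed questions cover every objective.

Take {Delta, Echo, Flint, Gala}. Their union is {4, 5, 6, 7, 8, 9, 10, 11, 12, 13}, which is all 10 objectives.
No 3 of the 8 questions cover everything (all 56 combinations miss at least one objective), so 4 is optimal.

4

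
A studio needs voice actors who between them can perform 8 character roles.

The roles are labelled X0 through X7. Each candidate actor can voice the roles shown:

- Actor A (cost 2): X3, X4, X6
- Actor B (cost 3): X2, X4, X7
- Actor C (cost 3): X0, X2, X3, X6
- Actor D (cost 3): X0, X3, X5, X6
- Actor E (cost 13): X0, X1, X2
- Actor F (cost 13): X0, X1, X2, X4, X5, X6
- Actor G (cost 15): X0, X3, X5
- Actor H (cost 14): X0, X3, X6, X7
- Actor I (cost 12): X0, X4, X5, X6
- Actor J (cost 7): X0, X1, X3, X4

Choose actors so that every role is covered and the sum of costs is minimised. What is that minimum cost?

13

B, D, J together cover every role (B ∪ D ∪ J = {X0, X1, X2, X3, X4, X5, X6, X7}); total cost 3 + 3 + 7 = 13.
The greedy pick A, B, D, J costs 15; no covering selection beats 13.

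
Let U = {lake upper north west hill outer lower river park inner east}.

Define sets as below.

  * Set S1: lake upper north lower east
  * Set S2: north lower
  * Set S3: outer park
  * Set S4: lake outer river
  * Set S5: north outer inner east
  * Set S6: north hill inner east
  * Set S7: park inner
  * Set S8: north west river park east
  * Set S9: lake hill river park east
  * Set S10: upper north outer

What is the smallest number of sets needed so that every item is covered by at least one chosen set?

S1, S4, S6, and S8 cover everything between them: the union {lake, upper, north, west, hill, outer, lower, river, park, inner, east} is all of U.
No 3 of the 10 sets cover everything (all 120 combinations miss at least one item), so 4 is optimal.

4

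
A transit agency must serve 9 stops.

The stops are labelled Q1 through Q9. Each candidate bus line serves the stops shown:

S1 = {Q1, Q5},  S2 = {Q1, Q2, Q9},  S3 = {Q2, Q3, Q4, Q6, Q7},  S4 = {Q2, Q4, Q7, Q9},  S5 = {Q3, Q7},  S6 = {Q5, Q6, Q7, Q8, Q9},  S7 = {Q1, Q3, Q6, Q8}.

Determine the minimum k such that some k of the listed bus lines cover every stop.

Take {S3, S6, S7}. Their union is {Q1, Q2, Q3, Q4, Q5, Q6, Q7, Q8, Q9}, which is all 9 stops.
No 2 of the 7 bus lines cover everything (all 21 combinations miss at least one stop), so 3 is optimal.

3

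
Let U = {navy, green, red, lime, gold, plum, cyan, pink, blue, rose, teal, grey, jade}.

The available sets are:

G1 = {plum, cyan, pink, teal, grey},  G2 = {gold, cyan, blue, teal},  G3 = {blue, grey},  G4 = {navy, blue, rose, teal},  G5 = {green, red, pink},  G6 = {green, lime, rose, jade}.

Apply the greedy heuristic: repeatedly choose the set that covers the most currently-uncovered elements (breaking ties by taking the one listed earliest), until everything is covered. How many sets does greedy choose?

Greedy: pick G1 (covers 5 new) → pick G6 (covers 4 new) → pick G2 (covers 2 new) → pick G4 (covers 1 new) → pick G5 (covers 1 new). Total picks: 5.

5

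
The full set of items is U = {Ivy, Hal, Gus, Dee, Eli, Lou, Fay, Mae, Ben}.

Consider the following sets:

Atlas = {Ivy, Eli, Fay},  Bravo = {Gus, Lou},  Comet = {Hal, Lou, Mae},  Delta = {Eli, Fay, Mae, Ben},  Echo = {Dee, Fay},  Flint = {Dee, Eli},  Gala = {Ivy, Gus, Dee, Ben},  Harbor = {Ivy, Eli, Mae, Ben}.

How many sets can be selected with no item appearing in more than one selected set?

Bravo, Echo, Harbor are pairwise disjoint (Bravo={Gus,Lou}; Echo={Dee,Fay}; Harbor={Ivy,Eli,Mae,Ben}).
Every remaining set overlaps one of these, and no 4 of the listed sets are pairwise disjoint, so 3 is the maximum.

3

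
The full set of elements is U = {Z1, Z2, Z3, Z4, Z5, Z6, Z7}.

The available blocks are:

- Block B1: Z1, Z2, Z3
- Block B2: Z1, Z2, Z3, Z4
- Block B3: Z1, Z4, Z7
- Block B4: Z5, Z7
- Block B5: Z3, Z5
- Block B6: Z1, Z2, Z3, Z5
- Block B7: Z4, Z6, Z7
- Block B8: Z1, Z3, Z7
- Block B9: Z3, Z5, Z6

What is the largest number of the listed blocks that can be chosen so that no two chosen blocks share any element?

B1, B7 are pairwise disjoint (B1={Z1,Z2,Z3}; B7={Z4,Z6,Z7}).
Every remaining block overlaps one of these, and no 3 of the listed blocks are pairwise disjoint, so 2 is the maximum.

2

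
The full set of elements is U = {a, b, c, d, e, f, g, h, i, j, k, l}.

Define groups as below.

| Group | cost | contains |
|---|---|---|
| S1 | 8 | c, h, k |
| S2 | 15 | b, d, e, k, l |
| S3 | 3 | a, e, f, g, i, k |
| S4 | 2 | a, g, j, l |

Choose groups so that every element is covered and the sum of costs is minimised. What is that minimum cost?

28

S1, S2, S3, S4 together cover every element (S1 ∪ S2 ∪ S3 ∪ S4 = {a, b, c, d, e, f, g, h, i, j, k, l}); total cost 8 + 15 + 3 + 2 = 28.
No covering selection has total cost below 28.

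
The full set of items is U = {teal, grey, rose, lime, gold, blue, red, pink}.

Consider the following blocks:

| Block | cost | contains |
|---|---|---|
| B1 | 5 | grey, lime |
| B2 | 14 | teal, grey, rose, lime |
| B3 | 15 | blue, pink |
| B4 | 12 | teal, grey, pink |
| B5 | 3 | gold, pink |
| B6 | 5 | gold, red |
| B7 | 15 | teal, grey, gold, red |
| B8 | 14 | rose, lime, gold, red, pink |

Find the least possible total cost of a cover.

34

B2, B3, B6 together cover every item (B2 ∪ B3 ∪ B6 = {teal, grey, rose, lime, gold, blue, red, pink}); total cost 14 + 15 + 5 = 34.
The greedy pick B5, B1, B6, B2, B3 costs 42; no covering selection beats 34.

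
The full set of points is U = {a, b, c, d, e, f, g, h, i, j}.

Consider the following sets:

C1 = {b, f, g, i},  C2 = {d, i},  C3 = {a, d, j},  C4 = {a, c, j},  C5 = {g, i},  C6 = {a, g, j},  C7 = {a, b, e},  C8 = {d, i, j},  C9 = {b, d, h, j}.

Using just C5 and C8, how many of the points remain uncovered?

Union of C5, C8 = {d, g, i, j}.
Not covered: a, b, c, e, f, h — 6 points.

6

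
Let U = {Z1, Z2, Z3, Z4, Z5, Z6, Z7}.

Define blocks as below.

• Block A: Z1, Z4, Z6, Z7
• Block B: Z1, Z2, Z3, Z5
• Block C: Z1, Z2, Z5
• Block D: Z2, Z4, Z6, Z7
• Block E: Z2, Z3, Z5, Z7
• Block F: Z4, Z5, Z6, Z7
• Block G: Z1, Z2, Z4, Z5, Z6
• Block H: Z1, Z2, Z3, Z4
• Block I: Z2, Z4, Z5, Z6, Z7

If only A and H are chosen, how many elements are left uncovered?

Union of A, H = {Z1, Z2, Z3, Z4, Z6, Z7}.
Not covered: Z5 — 1 element.

1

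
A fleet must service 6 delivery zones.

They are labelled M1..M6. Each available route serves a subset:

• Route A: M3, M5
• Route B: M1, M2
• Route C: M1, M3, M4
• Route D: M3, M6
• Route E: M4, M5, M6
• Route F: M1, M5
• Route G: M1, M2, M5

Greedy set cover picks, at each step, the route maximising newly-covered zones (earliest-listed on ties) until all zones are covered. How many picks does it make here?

3

Greedy: pick C (covers 3 new) → pick E (covers 2 new) → pick B (covers 1 new). Total picks: 3.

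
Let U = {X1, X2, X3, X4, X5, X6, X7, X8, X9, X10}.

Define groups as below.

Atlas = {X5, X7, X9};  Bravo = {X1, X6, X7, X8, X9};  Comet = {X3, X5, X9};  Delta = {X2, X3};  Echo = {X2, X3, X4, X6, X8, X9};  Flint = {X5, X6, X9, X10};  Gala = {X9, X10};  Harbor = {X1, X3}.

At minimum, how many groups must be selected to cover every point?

3

Bravo, Echo, and Flint cover everything between them: the union {X1, X2, X3, X4, X5, X6, X7, X8, X9, X10} is all of U.
Only Echo contains X4, so Echo is forced; the remaining 4 points need at least 2 more groups (each remaining group adds at most 2) — so at least 3 groups are needed, and 3 is optimal.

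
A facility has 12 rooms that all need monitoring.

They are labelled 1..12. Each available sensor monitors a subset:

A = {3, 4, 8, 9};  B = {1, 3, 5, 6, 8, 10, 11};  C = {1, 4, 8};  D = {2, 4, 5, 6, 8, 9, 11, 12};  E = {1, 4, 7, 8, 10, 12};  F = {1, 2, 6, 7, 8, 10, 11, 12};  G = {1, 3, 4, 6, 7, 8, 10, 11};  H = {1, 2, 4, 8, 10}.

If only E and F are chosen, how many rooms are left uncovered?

Union of E, F = {1, 2, 4, 6, 7, 8, 10, 11, 12}.
Not covered: 3, 5, 9 — 3 rooms.

3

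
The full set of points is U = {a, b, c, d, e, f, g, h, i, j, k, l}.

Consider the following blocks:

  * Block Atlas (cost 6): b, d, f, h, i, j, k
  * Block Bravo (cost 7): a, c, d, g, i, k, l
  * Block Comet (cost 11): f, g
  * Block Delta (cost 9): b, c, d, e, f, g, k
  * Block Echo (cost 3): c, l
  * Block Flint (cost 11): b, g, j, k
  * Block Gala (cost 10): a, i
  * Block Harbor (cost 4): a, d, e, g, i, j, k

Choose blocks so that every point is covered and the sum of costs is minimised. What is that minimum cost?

Atlas, Echo, Harbor together cover every point (Atlas ∪ Echo ∪ Harbor = {a, b, c, d, e, f, g, h, i, j, k, l}); total cost 6 + 3 + 4 = 13.
No covering selection has total cost below 13.

13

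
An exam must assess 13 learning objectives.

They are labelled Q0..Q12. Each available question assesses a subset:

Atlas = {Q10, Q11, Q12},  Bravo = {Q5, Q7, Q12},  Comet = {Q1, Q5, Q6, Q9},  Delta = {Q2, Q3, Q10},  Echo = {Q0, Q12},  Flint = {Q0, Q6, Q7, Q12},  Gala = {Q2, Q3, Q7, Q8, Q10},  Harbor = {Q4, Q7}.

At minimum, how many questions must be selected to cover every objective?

Atlas and Comet and Flint and Gala and Harbor together: Atlas ∪ Comet ∪ Flint ∪ Gala ∪ Harbor = {Q0, Q1, Q2, Q3, Q4, Q5, Q6, Q7, Q8, Q9, Q10, Q11, Q12} — every objective is covered.
No 4 of the 8 questions cover everything (all 70 combinations miss at least one objective), so 5 is optimal.

5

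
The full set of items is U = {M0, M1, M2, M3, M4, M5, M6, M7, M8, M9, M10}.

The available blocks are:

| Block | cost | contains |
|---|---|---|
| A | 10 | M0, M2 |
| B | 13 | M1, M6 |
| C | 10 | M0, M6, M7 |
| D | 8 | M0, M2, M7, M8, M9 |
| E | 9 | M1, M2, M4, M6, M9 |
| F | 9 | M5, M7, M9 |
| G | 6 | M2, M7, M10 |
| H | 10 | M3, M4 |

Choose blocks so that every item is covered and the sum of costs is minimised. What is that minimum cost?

42

D, E, F, G, H together cover every item (D ∪ E ∪ F ∪ G ∪ H = {M0, M1, M2, M3, M4, M5, M6, M7, M8, M9, M10}); total cost 8 + 9 + 9 + 6 + 10 = 42.
No covering selection has total cost below 42.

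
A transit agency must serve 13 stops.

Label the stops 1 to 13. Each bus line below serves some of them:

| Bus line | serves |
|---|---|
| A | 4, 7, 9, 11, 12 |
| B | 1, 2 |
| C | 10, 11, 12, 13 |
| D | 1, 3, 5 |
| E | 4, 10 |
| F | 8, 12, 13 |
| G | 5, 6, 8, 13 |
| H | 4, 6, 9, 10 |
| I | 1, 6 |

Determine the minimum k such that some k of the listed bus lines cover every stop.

5

Take {A, B, D, E, G}. Their union is {1, 2, 3, 4, 5, 6, 7, 8, 9, 10, 11, 12, 13}, which is all 13 stops.
No 4 of the 9 bus lines cover everything (all 126 combinations miss at least one stop), so 5 is optimal.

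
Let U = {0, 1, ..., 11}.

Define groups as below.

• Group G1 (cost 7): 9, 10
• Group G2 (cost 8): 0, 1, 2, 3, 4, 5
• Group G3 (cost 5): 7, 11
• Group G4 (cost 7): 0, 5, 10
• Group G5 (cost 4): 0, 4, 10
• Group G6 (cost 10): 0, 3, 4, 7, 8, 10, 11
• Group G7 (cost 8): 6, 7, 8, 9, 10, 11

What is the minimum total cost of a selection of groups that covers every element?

16

G2, G7 together cover every element (G2 ∪ G7 = {0, 1, 2, 3, 4, 5, 6, 7, 8, 9, 10, 11}); total cost 8 + 8 = 16.
No covering selection has total cost below 16.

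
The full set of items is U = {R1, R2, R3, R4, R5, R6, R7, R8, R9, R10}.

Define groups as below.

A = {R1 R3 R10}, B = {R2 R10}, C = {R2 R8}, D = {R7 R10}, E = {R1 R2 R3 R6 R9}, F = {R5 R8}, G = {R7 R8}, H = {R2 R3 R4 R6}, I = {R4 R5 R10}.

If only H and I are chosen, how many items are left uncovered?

Union of H, I = {R2, R3, R4, R5, R6, R10}.
Not covered: R1, R7, R8, R9 — 4 items.

4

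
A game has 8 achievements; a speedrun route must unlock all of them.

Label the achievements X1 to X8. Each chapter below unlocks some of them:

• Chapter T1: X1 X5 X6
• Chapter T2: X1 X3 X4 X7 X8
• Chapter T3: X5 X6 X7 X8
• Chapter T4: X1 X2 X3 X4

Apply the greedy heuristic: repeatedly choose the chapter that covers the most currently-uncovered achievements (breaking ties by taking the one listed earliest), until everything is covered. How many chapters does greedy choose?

Greedy: pick T2 (covers 5 new) → pick T1 (covers 2 new) → pick T4 (covers 1 new). Total picks: 3.
(The true minimum cover uses only 2 chapters, so greedy is not optimal here.)

3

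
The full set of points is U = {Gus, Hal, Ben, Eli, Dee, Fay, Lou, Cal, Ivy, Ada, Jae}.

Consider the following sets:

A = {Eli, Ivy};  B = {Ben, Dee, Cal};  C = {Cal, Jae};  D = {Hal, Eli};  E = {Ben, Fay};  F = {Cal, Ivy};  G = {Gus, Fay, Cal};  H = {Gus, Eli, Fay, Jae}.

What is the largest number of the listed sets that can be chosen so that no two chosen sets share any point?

D, E, F are pairwise disjoint (D={Hal,Eli}; E={Ben,Fay}; F={Cal,Ivy}).
Every remaining set overlaps one of these, and no 4 of the listed sets are pairwise disjoint, so 3 is the maximum.

3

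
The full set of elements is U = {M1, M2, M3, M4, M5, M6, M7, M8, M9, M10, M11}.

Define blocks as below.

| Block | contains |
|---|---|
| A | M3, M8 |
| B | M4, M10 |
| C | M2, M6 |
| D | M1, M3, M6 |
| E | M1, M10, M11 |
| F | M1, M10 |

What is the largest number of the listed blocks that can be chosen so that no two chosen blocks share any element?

A, B, C are pairwise disjoint (A={M3,M8}; B={M4,M10}; C={M2,M6}).
Every remaining block overlaps one of these, and no 4 of the listed blocks are pairwise disjoint, so 3 is the maximum.

3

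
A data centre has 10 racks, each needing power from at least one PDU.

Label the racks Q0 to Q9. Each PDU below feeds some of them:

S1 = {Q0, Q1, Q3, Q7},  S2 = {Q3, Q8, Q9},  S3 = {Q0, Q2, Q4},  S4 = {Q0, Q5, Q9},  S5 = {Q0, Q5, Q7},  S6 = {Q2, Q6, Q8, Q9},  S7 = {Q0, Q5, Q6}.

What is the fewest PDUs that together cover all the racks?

4

Take {S1, S3, S4, S6}. Their union is {Q0, Q1, Q2, Q3, Q4, Q5, Q6, Q7, Q8, Q9}, which is all 10 racks.
Only S3 contains Q4, so S3 is forced; the remaining 7 racks need at least 3 more PDUs (each remaining PDU adds at most 3) — so at least 4 PDUs are needed, and 4 is optimal.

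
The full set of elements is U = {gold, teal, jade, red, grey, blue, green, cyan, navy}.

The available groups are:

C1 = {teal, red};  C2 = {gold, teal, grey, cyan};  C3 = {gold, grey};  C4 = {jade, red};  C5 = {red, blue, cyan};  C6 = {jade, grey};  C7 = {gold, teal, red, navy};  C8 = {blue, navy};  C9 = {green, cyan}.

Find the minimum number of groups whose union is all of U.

4

Take {C5, C6, C7, C9}. Their union is {gold, teal, jade, red, grey, blue, green, cyan, navy}, which is all 9 elements.
No 3 of the 9 groups cover everything (all 84 combinations miss at least one element), so 4 is optimal.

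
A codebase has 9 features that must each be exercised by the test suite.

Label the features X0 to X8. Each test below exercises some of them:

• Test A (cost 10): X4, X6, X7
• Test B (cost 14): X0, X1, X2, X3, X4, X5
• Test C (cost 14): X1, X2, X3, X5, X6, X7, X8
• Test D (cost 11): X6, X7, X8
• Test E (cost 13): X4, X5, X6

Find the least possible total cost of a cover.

25

B, D together cover every feature (B ∪ D = {X0, X1, X2, X3, X4, X5, X6, X7, X8}); total cost 14 + 11 = 25.
The greedy pick C, B costs 28; no covering selection beats 25.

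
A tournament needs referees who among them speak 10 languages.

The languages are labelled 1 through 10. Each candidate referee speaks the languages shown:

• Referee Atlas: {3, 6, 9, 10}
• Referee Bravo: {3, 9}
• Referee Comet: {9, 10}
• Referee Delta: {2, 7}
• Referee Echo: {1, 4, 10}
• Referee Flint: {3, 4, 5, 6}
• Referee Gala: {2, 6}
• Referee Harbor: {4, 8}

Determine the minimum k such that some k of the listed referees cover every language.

5

Comet and Delta and Echo and Flint and Harbor together: Comet ∪ Delta ∪ Echo ∪ Flint ∪ Harbor = {1, 2, 3, 4, 5, 6, 7, 8, 9, 10} — every language is covered.
No 4 of the 8 referees cover everything (all 70 combinations miss at least one language), so 5 is optimal.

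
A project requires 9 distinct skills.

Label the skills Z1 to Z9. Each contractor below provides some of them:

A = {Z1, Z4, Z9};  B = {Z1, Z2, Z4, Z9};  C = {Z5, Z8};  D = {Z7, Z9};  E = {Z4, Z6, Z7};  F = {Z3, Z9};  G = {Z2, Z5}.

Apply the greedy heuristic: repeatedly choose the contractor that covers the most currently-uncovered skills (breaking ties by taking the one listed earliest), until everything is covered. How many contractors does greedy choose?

Greedy: pick B (covers 4 new) → pick C (covers 2 new) → pick E (covers 2 new) → pick F (covers 1 new). Total picks: 4.

4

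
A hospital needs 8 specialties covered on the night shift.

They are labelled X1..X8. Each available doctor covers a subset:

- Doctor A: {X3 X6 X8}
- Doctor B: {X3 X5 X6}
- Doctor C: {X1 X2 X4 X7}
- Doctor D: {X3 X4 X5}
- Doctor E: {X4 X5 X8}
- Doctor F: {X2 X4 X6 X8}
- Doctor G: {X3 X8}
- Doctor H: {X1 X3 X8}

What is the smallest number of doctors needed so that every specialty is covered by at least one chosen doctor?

3

A and C and D together: A ∪ C ∪ D = {X1, X2, X3, X4, X5, X6, X7, X8} — every specialty is covered.
Only C contains X7, so C is forced; the remaining 4 specialties need at least 2 more doctors (each remaining doctor adds at most 3) — so at least 3 doctors are needed, and 3 is optimal.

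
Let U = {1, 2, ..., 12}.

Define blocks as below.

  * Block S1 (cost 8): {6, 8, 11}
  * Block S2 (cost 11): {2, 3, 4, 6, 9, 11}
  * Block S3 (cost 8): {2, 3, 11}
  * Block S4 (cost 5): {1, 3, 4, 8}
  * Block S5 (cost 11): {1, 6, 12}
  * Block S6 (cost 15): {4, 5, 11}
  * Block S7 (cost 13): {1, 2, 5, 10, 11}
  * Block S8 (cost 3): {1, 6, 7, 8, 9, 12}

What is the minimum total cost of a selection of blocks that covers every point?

S4, S7, S8 together cover every point (S4 ∪ S7 ∪ S8 = {1, 2, 3, 4, 5, 6, 7, 8, 9, 10, 11, 12}); total cost 5 + 13 + 3 = 21.
No covering selection has total cost below 21.

21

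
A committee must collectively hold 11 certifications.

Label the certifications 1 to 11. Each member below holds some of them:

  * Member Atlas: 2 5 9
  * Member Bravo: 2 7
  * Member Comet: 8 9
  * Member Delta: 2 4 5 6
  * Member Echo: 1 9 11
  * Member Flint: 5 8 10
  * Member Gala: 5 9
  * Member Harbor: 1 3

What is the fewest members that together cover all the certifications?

5

Bravo and Delta and Echo and Flint and Harbor together: Bravo ∪ Delta ∪ Echo ∪ Flint ∪ Harbor = {1, 2, 3, 4, 5, 6, 7, 8, 9, 10, 11} — every certification is covered.
No 4 of the 8 members cover everything (all 70 combinations miss at least one certification), so 5 is optimal.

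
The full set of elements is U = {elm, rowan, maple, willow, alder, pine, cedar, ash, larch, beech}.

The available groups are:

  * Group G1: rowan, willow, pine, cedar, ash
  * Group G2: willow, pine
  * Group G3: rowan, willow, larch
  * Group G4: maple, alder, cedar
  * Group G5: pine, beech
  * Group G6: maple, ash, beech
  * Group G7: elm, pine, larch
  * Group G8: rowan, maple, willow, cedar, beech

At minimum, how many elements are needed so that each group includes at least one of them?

H = {rowan, maple, pine} meets every group (each contains at least one member of H), and |H| = 3.
The groups G3, G4, G5 are pairwise disjoint, so any hitting set needs a separate element for each — at least 3. Hence 3 is optimal.

3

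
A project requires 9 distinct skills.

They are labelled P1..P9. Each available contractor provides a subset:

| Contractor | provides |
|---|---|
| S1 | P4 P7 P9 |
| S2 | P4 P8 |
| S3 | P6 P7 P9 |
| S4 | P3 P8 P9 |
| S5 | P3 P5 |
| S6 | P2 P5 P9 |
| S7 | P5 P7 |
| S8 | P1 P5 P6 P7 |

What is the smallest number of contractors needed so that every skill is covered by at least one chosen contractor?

4

Take {S2, S4, S6, S8}. Their union is {P1, P2, P3, P4, P5, P6, P7, P8, P9}, which is all 9 skills.
No 3 of the 8 contractors cover everything (all 56 combinations miss at least one skill), so 4 is optimal.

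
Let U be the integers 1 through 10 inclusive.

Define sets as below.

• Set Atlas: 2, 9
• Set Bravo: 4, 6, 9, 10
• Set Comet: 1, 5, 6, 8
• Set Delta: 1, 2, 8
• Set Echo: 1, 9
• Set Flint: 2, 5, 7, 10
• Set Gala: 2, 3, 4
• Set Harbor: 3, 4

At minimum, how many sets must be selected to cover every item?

4

Bravo, Comet, Flint, and Harbor cover everything between them: the union {1, 2, 3, 4, 5, 6, 7, 8, 9, 10} is all of U.
No 3 of the 8 sets cover everything (all 56 combinations miss at least one item), so 4 is optimal.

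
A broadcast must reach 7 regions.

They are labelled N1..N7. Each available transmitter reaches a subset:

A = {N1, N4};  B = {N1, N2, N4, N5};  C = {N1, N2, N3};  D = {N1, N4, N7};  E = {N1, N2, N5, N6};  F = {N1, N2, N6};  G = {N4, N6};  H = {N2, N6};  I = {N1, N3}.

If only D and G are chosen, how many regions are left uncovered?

Union of D, G = {N1, N4, N6, N7}.
Not covered: N2, N3, N5 — 3 regions.

3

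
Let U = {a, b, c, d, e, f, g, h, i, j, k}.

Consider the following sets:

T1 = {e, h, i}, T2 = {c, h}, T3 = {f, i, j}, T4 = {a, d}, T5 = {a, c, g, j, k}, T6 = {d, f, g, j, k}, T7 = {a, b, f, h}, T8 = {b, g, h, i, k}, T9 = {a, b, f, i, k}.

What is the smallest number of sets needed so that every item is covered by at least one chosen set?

T1 and T4 and T5 and T7 together: T1 ∪ T4 ∪ T5 ∪ T7 = {a, b, c, d, e, f, g, h, i, j, k} — every item is covered.
No 3 of the 9 sets cover everything (all 84 combinations miss at least one item), so 4 is optimal.

4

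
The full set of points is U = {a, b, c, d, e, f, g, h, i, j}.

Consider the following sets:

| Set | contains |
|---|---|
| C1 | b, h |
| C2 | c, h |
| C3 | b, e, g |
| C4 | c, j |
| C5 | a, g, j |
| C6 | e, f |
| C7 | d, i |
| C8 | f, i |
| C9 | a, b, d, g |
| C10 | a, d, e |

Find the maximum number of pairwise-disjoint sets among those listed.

4

C1, C5, C6, C7 are pairwise disjoint (C1={b,h}; C5={a,g,j}; C6={e,f}; C7={d,i}).
Every remaining set overlaps one of these, and no 5 of the listed sets are pairwise disjoint, so 4 is the maximum.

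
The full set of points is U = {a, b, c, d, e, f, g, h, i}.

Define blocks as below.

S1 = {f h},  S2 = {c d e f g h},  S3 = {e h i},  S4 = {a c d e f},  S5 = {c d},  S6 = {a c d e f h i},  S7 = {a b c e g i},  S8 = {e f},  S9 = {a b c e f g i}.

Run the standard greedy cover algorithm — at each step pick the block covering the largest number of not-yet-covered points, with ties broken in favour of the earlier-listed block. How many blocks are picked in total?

2

Greedy: pick S6 (covers 7 new) → pick S7 (covers 2 new). Total picks: 2.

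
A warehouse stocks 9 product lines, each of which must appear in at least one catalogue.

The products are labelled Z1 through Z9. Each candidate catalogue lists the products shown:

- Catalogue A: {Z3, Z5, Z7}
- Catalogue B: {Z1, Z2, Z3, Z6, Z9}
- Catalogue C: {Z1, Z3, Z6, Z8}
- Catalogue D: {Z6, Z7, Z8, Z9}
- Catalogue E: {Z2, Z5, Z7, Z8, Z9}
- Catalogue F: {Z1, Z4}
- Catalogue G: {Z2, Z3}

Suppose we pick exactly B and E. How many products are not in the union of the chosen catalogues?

Union of B, E = {Z1, Z2, Z3, Z5, Z6, Z7, Z8, Z9}.
Not covered: Z4 — 1 product.

1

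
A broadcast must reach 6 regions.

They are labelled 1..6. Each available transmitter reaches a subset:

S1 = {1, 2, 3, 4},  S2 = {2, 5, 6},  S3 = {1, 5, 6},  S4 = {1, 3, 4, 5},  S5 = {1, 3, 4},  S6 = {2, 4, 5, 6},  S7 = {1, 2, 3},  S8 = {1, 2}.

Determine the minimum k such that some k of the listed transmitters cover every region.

2

S1 and S6 together: S1 ∪ S6 = {1, 2, 3, 4, 5, 6} — every region is covered.
No single transmitter has all 6 regions (the largest, S1, has 4), so 2 is optimal.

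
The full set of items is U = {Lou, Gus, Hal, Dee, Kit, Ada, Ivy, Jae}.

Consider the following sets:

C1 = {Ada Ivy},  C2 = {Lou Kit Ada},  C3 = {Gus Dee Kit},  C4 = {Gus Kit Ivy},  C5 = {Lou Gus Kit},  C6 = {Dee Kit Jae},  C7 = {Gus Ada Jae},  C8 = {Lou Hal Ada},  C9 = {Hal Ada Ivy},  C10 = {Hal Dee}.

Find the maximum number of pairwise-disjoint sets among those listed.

C1, C5, C10 are pairwise disjoint (C1={Ada,Ivy}; C5={Lou,Gus,Kit}; C10={Hal,Dee}).
Every remaining set overlaps one of these, and no 4 of the listed sets are pairwise disjoint, so 3 is the maximum.

3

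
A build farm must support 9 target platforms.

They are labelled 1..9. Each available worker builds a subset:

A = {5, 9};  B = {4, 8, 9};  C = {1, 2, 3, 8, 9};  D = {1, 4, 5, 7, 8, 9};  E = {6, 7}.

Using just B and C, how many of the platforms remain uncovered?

Union of B, C = {1, 2, 3, 4, 8, 9}.
Not covered: 5, 6, 7 — 3 platforms.

3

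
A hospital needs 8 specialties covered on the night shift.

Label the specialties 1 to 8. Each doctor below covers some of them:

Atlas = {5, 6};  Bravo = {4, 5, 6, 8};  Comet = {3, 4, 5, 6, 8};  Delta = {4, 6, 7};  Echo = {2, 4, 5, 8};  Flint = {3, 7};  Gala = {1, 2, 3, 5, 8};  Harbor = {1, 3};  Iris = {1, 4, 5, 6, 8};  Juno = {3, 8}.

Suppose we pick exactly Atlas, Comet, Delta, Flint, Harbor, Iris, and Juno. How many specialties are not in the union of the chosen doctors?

Union of Atlas, Comet, Delta, Flint, Harbor, Iris, Juno = {1, 3, 4, 5, 6, 7, 8}.
Not covered: 2 — 1 specialty.

1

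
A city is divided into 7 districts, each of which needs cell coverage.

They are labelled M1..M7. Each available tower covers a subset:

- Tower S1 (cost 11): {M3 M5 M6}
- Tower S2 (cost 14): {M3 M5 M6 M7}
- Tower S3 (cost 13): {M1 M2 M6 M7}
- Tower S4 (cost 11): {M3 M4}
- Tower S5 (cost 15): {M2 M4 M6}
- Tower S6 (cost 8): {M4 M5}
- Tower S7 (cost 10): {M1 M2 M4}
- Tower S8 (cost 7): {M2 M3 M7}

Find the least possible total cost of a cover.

24

S2, S7 together cover every district (S2 ∪ S7 = {M1, M2, M3, M4, M5, M6, M7}); total cost 14 + 10 = 24.
The greedy pick S8, S6, S3 costs 28; no covering selection beats 24.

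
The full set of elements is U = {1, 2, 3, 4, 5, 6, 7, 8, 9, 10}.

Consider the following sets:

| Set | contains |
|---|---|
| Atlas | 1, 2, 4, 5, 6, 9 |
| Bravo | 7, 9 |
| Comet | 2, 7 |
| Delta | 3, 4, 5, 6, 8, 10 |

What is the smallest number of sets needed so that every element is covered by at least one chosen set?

Atlas and Comet and Delta together: Atlas ∪ Comet ∪ Delta = {1, 2, 3, 4, 5, 6, 7, 8, 9, 10} — every element is covered.
Only Atlas contains 1, so Atlas is forced; the remaining 4 elements need at least 2 more sets (each remaining set adds at most 3) — so at least 3 sets are needed, and 3 is optimal.

3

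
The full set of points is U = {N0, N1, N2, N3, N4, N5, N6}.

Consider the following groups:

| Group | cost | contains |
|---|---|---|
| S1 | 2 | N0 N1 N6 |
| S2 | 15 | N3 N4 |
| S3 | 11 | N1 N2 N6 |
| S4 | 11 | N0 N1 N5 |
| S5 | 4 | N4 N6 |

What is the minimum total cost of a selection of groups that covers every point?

S2, S3, S4 together cover every point (S2 ∪ S3 ∪ S4 = {N0, N1, N2, N3, N4, N5, N6}); total cost 15 + 11 + 11 = 37.
The greedy pick S1, S5, S3, S4, S2 costs 43; no covering selection beats 37.

37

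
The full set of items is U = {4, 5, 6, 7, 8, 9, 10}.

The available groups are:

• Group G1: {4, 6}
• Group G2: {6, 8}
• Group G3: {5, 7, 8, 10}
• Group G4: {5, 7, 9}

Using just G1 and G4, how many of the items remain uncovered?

2

Union of G1, G4 = {4, 5, 6, 7, 9}.
Not covered: 8, 10 — 2 items.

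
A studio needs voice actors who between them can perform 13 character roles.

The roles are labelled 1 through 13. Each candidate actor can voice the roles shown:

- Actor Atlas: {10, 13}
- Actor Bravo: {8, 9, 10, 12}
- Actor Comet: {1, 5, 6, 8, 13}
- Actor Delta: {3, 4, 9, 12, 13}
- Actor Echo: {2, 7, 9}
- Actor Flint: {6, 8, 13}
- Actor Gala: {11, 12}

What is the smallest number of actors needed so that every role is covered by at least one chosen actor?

Bravo and Comet and Delta and Echo and Gala together: Bravo ∪ Comet ∪ Delta ∪ Echo ∪ Gala = {1, 2, 3, 4, 5, 6, 7, 8, 9, 10, 11, 12, 13} — every role is covered.
No 4 of the 7 actors cover everything (all 35 combinations miss at least one role), so 5 is optimal.

5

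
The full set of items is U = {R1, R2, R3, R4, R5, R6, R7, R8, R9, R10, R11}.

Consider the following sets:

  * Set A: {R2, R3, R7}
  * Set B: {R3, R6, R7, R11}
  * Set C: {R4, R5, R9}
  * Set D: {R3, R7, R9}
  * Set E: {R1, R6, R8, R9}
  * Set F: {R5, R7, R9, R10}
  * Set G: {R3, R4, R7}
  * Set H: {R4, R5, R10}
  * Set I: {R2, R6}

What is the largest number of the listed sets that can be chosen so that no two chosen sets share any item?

3

D, H, I are pairwise disjoint (D={R3,R7,R9}; H={R4,R5,R10}; I={R2,R6}).
Every remaining set overlaps one of these, and no 4 of the listed sets are pairwise disjoint, so 3 is the maximum.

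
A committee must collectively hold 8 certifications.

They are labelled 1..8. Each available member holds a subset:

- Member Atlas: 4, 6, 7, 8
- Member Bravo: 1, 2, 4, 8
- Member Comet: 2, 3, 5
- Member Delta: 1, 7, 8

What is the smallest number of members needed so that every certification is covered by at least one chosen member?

3

Take {Atlas, Comet, Delta}. Their union is {1, 2, 3, 4, 5, 6, 7, 8}, which is all 8 certifications.
Only Comet contains 3, so Comet is forced; the remaining 5 certifications need at least 2 more members (each remaining member adds at most 4) — so at least 3 members are needed, and 3 is optimal.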